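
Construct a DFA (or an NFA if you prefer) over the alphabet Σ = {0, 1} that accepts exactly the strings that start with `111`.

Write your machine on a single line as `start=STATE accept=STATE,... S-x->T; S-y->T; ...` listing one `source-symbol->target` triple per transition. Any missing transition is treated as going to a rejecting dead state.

Walk along `111` while the input agrees: from q0 take `1` to q1, and so on. Any deviation drops to the rejecting sink q4. Once q3 is reached the prefix is confirmed and every continuation is accepted.
5 states suffice.
        0   1  
>  q0   q4  q1 
   q1   q4  q2 
   q2   q4  q3 
 * q3   q3  q3 
   q4   q4  q4 
(> = start, * = accepting)

start=q0; accept=q3; q0-0->q4; q0-1->q1; q1-0->q4; q1-1->q2; q2-0->q4; q2-1->q3; q3-0->q3; q3-1->q3; q4-0->q4; q4-1->q4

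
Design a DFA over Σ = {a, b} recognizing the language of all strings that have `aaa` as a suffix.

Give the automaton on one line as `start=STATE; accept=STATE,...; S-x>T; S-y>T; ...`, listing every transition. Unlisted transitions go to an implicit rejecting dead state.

Let each state record the length of the longest suffix of the input read so far that is also a prefix of `aaa`. s1 means the last symbol is `a`; s2 means the last 2 symbols are `aa`; s3 means the last 3 symbols are `aaa`. Accept only at s3, where the string currently ends in `aaa`.
        a   b  
>  s0   s1  s0 
   s1   s2  s0 
   s2   s3  s0 
 * s3   s3  s0 
(> = start, * = accepting)

start=s0; accept=s3; s0-a>s1; s0-b>s0; s1-a>s2; s1-b>s0; s2-a>s3; s2-b>s0; s3-a>s3; s3-b>s0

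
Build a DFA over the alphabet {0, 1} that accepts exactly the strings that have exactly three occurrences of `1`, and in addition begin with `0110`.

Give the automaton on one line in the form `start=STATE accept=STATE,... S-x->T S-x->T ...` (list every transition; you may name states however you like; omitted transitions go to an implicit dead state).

start=q0 accept=q10 q0-0->q1 q0-1->q2 q1-0->q3 q1-1->q4 q2-0->q2 q2-1->q5 q3-0->q3 q3-1->q2 q4-0->q2 q4-1->q6 q5-0->q5 q5-1->q7 q6-0->q8 q6-1->q7 q7-0->q7 q7-1->q9 q8-0->q8 q8-1->q10 q9-0->q9 q9-1->q9 q10-0->q10 q10-1->q11 q11-0->q11 q11-1->q11

Build one automaton per condition and run them in lockstep. One (5 states) tracks the count of `1`s, saturating at 4; the other (6 states) tracks whether the input so far still matches the prefix `0110`. Each combined state is a pair, one component from each; accept when both components accept.
With 12 states:
          0    1  
>  q0     q1   q2 
   q1     q3   q4 
   q2     q2   q5 
   q3     q3   q2 
   q4     q2   q6 
   q5     q5   q7 
   q6     q8   q7 
   q7     q7   q9 
   q8     q8  q10 
   q9     q9   q9 
 * q10   q10  q11 
   q11   q11  q11 
(> = start, * = accepting)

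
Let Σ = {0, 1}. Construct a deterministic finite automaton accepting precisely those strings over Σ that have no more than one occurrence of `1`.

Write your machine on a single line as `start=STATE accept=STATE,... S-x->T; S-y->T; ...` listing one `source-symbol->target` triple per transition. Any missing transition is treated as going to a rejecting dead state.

Count `1`s, saturating at 2: state q0 means no `1` yet, q1 means one `1` seen, q2 means more than one. Each `1` increments (capped at q2); other symbols loop. Accept from {q0, q1}.
        0   1  
>* q0   q0  q1 
 * q1   q1  q2 
   q2   q2  q2 
(> = start, * = accepting)

start=q0; accept=q0,q1; q0-0->q0; q0-1->q1; q1-0->q1; q1-1->q2; q2-0->q2; q2-1->q2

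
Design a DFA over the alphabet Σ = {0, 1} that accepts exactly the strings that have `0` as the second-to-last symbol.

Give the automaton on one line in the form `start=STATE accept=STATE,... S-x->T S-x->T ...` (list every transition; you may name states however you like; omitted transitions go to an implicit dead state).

start=q0 accept=q3,q4 q0-0->q1 q0-1->q2 q1-0->q3 q1-1->q4 q2-0->q5 q2-1->q6 q3-0->q3 q3-1->q4 q4-0->q5 q4-1->q6 q5-0->q3 q5-1->q4 q6-0->q5 q6-1->q6

Because acceptance depends on a position counted from the end, the machine has to buffer the most recent 2 symbols. Make each state the string of the last up-to-2 symbols read; on input `x` shift the window left and append `x`. Accept when the buffered window has length 2 and begins with `0`.
7 states suffice.
        0   1  
>  q0   q1  q2 
   q1   q3  q4 
   q2   q5  q6 
 * q3   q3  q4 
 * q4   q5  q6 
   q5   q3  q4 
   q6   q5  q6 
(> = start, * = accepting)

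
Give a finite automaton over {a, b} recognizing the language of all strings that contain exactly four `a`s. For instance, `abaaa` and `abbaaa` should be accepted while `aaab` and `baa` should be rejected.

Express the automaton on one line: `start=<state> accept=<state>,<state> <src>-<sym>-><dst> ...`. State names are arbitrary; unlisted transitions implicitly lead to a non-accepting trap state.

start=q0 accept=q4 q0-a->q1 q0-b->q0 q1-a->q2 q1-b->q1 q2-a->q3 q2-b->q2 q3-a->q4 q3-b->q3 q4-a->q5 q4-b->q4 q5-a->q5 q5-b->q5

Only the number of `a`s matters, and only up to 5. Make a chain q0 → q1 → q2 → q3 → q4 → q5 advanced by each `a` (with q5 absorbing); every other symbol self-loops. The accepting set is {q4}.
6 states suffice.
        a   b  
>  q0   q1  q0 
   q1   q2  q1 
   q2   q3  q2 
   q3   q4  q3 
 * q4   q5  q4 
   q5   q5  q5 
(> = start, * = accepting)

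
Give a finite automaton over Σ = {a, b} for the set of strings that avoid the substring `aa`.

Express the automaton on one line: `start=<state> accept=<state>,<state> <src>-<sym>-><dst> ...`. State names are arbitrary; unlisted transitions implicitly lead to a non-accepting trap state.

Track partial matches of the forbidden pattern `aa`. State q2 is a dead state reached once `aa` has occurred; every other state accepts. q0 means no part of `aa` is currently matched.
With 3 states:
        a   b  
>* q0   q1  q0 
 * q1   q2  q0 
   q2   q2  q2 
(> = start, * = accepting)

start=q0 accept=q0,q1 q0-a->q1 q0-b->q0 q1-a->q2 q1-b->q0 q2-a->q2 q2-b->q2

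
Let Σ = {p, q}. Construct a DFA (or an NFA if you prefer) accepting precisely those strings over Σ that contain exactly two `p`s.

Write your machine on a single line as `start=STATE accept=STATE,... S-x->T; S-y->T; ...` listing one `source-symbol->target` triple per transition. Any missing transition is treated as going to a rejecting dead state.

start=A; accept=C; A-p->B; A-q->A; B-p->C; B-q->B; C-p->D; C-q->C; D-p->D; D-q->D

Only the number of `p`s matters, and only up to 3. Make a chain A → B → C → D advanced by each `p` (with D absorbing); every other symbol self-loops. The accepting set is {C}.
       p  q 
>  A   B  A 
   B   C  B 
 * C   D  C 
   D   D  D 
(> = start, * = accepting)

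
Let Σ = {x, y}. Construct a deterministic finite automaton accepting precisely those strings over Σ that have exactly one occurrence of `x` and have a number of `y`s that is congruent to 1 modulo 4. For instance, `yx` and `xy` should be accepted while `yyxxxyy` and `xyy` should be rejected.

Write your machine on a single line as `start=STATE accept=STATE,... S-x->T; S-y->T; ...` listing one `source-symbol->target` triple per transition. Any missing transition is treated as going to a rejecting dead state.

Build one automaton per condition and run them in lockstep. The first has 3 states tracking the count of `x`s, saturating at 2; the second has 4 states tracking the count of `y`s modulo 4. A product state is a pair (one from each), accepting exactly when both do. After merging equivalent states the machine shrinks.
9 states suffice.
        x   y  
>  S0   S1  S2 
   S1   S3  S4 
   S2   S4  S5 
   S3   S3  S3 
 * S4   S3  S6 
   S5   S6  S7 
   S6   S3  S8 
   S7   S8  S0 
   S8   S3  S1 
(> = start, * = accepting)

start=S0; accept=S4; S0-x->S1; S0-y->S2; S1-x->S3; S1-y->S4; S2-x->S4; S2-y->S5; S3-x->S3; S3-y->S3; S4-x->S3; S4-y->S6; S5-x->S6; S5-y->S7; S6-x->S3; S6-y->S8; S7-x->S8; S7-y->S0; S8-x->S3; S8-y->S1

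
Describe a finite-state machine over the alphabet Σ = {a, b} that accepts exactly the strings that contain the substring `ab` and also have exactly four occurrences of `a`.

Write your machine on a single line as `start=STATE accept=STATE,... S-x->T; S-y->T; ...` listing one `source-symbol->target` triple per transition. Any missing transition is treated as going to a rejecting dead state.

Build one automaton per condition and run them in lockstep. The first has 3 states tracking whether and how much of `ab` has been seen; the second has 6 states tracking the count of `a`s, saturating at 5. A product state is a pair (one from each), accepting exactly when both do. Equivalent product states are then merged.
        a   b  
>  S0   S1  S0 
   S1   S2  S3 
   S2   S4  S5 
   S3   S5  S3 
   S4   S6  S7 
   S5   S7  S5 
   S6   S8  S9 
   S7   S9  S7 
   S8   S8  S8 
 * S9   S8  S9 
(> = start, * = accepting)

start=S0; accept=S9; S0-a->S1; S0-b->S0; S1-a->S2; S1-b->S3; S2-a->S4; S2-b->S5; S3-a->S5; S3-b->S3; S4-a->S6; S4-b->S7; S5-a->S7; S5-b->S5; S6-a->S8; S6-b->S9; S7-a->S9; S7-b->S7; S8-a->S8; S8-b->S8; S9-a->S8; S9-b->S9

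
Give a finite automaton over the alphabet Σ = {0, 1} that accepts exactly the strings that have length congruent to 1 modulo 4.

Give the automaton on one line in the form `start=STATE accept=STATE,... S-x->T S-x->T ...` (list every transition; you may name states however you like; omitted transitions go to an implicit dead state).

Count input length modulo 4: every symbol advances one step around the cycle s0 → s1 → s2 → s3 → s0. Accept at s1.
        0   1  
>  s0   s1  s1 
 * s1   s2  s2 
   s2   s3  s3 
   s3   s0  s0 
(> = start, * = accepting)

start=s0 accept=s1 s0-0->s1 s0-1->s1 s1-0->s2 s1-1->s2 s2-0->s3 s2-1->s3 s3-0->s0 s3-1->s0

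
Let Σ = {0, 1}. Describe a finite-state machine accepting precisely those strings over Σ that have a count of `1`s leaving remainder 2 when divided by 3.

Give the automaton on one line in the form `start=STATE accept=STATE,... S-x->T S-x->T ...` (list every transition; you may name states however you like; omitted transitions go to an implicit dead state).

start=q0 accept=q2 q0-0->q0 q0-1->q1 q1-0->q1 q1-1->q2 q2-0->q2 q2-1->q0

The only thing that matters is how many `1`s have appeared, reduced mod 3. Use one state per residue: q0 for 0, …, q2 for 2. Reading `1` moves to the next residue; anything else stays put. q2 is accepting.
        0   1  
>  q0   q0  q1 
   q1   q1  q2 
 * q2   q2  q0 
(> = start, * = accepting)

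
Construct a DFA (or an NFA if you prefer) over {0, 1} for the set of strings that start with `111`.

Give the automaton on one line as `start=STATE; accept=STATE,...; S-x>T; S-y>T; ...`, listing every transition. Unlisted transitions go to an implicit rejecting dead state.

Walk along `111` while the input agrees: from S0 take `1` to S1, and so on. Any deviation drops to the rejecting sink S4. Once S3 is reached the prefix is confirmed and every continuation is accepted.
        0   1  
>  S0   S4  S1 
   S1   S4  S2 
   S2   S4  S3 
 * S3   S3  S3 
   S4   S4  S4 
(> = start, * = accepting)

start=S0; accept=S3; S0-0>S4; S0-1>S1; S1-0>S4; S1-1>S2; S2-0>S4; S2-1>S3; S3-0>S3; S3-1>S3; S4-0>S4; S4-1>S4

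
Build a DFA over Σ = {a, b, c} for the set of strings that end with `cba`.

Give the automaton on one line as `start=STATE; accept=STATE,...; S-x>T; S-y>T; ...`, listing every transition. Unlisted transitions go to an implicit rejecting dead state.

start=q0; accept=q3; q0-a>q0; q0-b>q0; q0-c>q1; q1-a>q0; q1-b>q2; q1-c>q1; q2-a>q3; q2-b>q0; q2-c>q1; q3-a>q0; q3-b>q0; q3-c>q1

Remember how much of `cba` the current input suffix matches. State q0 means no match yet; q1 means the last symbol is `c`; q2 means the last 2 symbols are `cb`; q3 means the last 3 symbols are `cba`. Only q3 accepts. On a mismatch, fall back to the longest proper suffix that is still a prefix of `cba`.
With 4 states:
        a   b   c  
>  q0   q0  q0  q1 
   q1   q0  q2  q1 
   q2   q3  q0  q1 
 * q3   q0  q0  q1 
(> = start, * = accepting)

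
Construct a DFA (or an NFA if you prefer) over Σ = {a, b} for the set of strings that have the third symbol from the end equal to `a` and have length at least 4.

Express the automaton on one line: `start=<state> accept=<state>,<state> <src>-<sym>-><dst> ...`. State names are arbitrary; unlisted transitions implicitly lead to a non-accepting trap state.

Run two small machines in parallel and take their product. The first has 15 states tracking the last 3 symbols read; the second has 6 states tracking the input length, saturating at 5. A product state is a pair (one from each), accepting exactly when both do. Minimizing collapses redundant product states.
        a   b  
>  q0   q1  q1 
   q1   q2  q1 
   q2   q3  q4 
   q3   q5  q6 
   q4   q7  q8 
 * q5   q5  q6 
 * q6   q7  q8 
 * q7   q3  q4 
 * q8   q2  q1 
(> = start, * = accepting)

start=q0 accept=q5,q6,q7,q8 q0-a->q1 q0-b->q1 q1-a->q2 q1-b->q1 q2-a->q3 q2-b->q4 q3-a->q5 q3-b->q6 q4-a->q7 q4-b->q8 q5-a->q5 q5-b->q6 q6-a->q7 q6-b->q8 q7-a->q3 q7-b->q4 q8-a->q2 q8-b->q1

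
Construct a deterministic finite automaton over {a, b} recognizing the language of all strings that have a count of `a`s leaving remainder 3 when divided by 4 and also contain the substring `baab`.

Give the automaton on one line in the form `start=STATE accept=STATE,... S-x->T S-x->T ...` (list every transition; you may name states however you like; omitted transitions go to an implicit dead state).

start=s0 accept=s16 s0-a->s1 s0-b->s2 s1-a->s3 s1-b->s4 s2-a->s5 s2-b->s2 s3-a->s6 s3-b->s7 s4-a->s8 s4-b->s4 s5-a->s9 s5-b->s4 s6-a->s0 s6-b->s10 s7-a->s11 s7-b->s7 s8-a->s12 s8-b->s7 s9-a->s6 s9-b->s13 s10-a->s14 s10-b->s10 s11-a->s15 s11-b->s10 s12-a->s0 s12-b->s16 s13-a->s16 s13-b->s13 s14-a->s17 s14-b->s2 s15-a->s1 s15-b->s18 s16-a->s18 s16-b->s16 s17-a->s3 s17-b->s19 s18-a->s19 s18-b->s18 s19-a->s13 s19-b->s19

Run two small machines in parallel and take their product. The first has 4 states tracking the count of `a`s modulo 4; the second has 5 states tracking whether and how much of `baab` has been seen. A product state is a pair (one from each), accepting exactly when both do.
20 states suffice.
          a    b  
>  s0     s1   s2 
   s1     s3   s4 
   s2     s5   s2 
   s3     s6   s7 
   s4     s8   s4 
   s5     s9   s4 
   s6     s0  s10 
   s7    s11   s7 
   s8    s12   s7 
   s9     s6  s13 
   s10   s14  s10 
   s11   s15  s10 
   s12    s0  s16 
   s13   s16  s13 
   s14   s17   s2 
   s15    s1  s18 
 * s16   s18  s16 
   s17    s3  s19 
   s18   s19  s18 
   s19   s13  s19 
(> = start, * = accepting)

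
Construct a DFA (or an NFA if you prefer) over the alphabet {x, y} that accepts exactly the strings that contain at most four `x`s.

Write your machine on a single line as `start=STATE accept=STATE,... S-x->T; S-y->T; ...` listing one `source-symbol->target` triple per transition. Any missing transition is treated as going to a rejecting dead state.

start=s0; accept=s0,s1,s2,s3,s4; s0-x->s1; s0-y->s0; s1-x->s2; s1-y->s1; s2-x->s3; s2-y->s2; s3-x->s4; s3-y->s3; s4-x->s5; s4-y->s4; s5-x->s5; s5-y->s5

Count `x`s, saturating at 5: states s0 through s4 mean 0 through 4 `x`s seen; s5 means more than 4. Each `x` increments (capped at s5); other symbols loop. Accept from {s0, s1, s2, s3, s4}.
With 6 states:
        x   y  
>* s0   s1  s0 
 * s1   s2  s1 
 * s2   s3  s2 
 * s3   s4  s3 
 * s4   s5  s4 
   s5   s5  s5 
(> = start, * = accepting)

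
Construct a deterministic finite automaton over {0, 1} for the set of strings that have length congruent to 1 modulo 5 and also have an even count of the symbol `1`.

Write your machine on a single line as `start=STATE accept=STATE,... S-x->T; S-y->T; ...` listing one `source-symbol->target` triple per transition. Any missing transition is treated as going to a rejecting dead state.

Handle the two conditions separately and then intersect. The first has 5 states tracking the input length modulo 5; the second has 2 states tracking the count of `1`s modulo 2. A product state is a pair (one from each), accepting exactly when both do.
A 10-state machine:
        0   1  
>  S0   S1  S2 
 * S1   S3  S4 
   S2   S4  S3 
   S3   S5  S6 
   S4   S6  S5 
   S5   S7  S8 
   S6   S8  S7 
   S7   S0  S9 
   S8   S9  S0 
   S9   S2  S1 
(> = start, * = accepting)

start=S0; accept=S1; S0-0->S1; S0-1->S2; S1-0->S3; S1-1->S4; S2-0->S4; S2-1->S3; S3-0->S5; S3-1->S6; S4-0->S6; S4-1->S5; S5-0->S7; S5-1->S8; S6-0->S8; S6-1->S7; S7-0->S0; S7-1->S9; S8-0->S9; S8-1->S0; S9-0->S2; S9-1->S1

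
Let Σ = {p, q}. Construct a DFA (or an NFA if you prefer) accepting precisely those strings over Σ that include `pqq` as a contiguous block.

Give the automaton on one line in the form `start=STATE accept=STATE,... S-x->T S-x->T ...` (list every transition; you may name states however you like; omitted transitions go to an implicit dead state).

States s0..s2 record the length of the longest prefix of `pqq` that matches the current input suffix. Reaching s3 means `pqq` has been seen, and we stay there forever. Accept from s3.
With 4 states:
        p   q  
>  s0   s1  s0 
   s1   s1  s2 
   s2   s1  s3 
 * s3   s3  s3 
(> = start, * = accepting)

start=s0 accept=s3 s0-p->s1 s0-q->s0 s1-p->s1 s1-q->s2 s2-p->s1 s2-q->s3 s3-p->s3 s3-q->s3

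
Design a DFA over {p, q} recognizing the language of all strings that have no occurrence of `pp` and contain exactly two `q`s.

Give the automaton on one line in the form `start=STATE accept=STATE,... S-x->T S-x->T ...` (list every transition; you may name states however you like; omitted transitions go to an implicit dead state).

Build one automaton per condition and run them in lockstep. One (3 states) tracks partial matches of the forbidden pattern `pp`; the other (4 states) tracks the count of `q`s, saturating at 3. Each combined state is a pair, one component from each; accept when both components accept. Minimizing collapses redundant product states.
With 7 states:
        p   q  
>  S0   S1  S2 
   S1   S3  S2 
   S2   S4  S5 
   S3   S3  S3 
   S4   S3  S5 
 * S5   S6  S3 
 * S6   S3  S3 
(> = start, * = accepting)

start=S0 accept=S5,S6 S0-p->S1 S0-q->S2 S1-p->S3 S1-q->S2 S2-p->S4 S2-q->S5 S3-p->S3 S3-q->S3 S4-p->S3 S4-q->S5 S5-p->S6 S5-q->S3 S6-p->S3 S6-q->S3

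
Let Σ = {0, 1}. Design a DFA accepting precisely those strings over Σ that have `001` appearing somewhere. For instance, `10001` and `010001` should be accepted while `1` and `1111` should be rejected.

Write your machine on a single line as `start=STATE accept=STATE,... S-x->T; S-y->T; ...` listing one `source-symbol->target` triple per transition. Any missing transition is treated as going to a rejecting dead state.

start=A; accept=D; A-0->B; A-1->A; B-0->C; B-1->A; C-0->C; C-1->D; D-0->D; D-1->D

States A..C record the length of the longest prefix of `001` that matches the current input suffix. Reaching D means `001` has been seen, and we stay there forever. Accept from D.
4 states suffice.
       0  1 
>  A   B  A 
   B   C  A 
   C   C  D 
 * D   D  D 
(> = start, * = accepting)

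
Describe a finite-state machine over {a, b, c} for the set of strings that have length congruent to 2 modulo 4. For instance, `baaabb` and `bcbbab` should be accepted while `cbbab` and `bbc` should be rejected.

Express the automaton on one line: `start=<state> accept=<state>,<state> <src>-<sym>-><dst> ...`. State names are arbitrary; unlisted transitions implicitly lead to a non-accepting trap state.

start=s0 accept=s2 s0-a->s1 s0-b->s1 s0-c->s1 s1-a->s2 s1-b->s2 s1-c->s2 s2-a->s3 s2-b->s3 s2-c->s3 s3-a->s0 s3-b->s0 s3-c->s0

Count input length modulo 4: every symbol advances one step around the cycle s0 → s1 → s2 → s3 → s0. Accept at s2.
        a   b   c  
>  s0   s1  s1  s1 
   s1   s2  s2  s2 
 * s2   s3  s3  s3 
   s3   s0  s0  s0 
(> = start, * = accepting)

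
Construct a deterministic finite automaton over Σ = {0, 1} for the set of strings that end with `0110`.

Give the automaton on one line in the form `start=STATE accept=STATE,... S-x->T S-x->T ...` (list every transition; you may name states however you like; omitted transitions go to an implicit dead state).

Let each state record the length of the longest suffix of the input read so far that is also a prefix of `0110`. B means the last symbol is `0`; C means the last 2 symbols are `01`; D means the last 3 symbols are `011`; E means the last 4 symbols are `0110`. Accept only at E, where the string currently ends in `0110`.
A 5-state machine:
       0  1 
>  A   B  A 
   B   B  C 
   C   B  D 
   D   E  A 
 * E   B  C 
(> = start, * = accepting)

start=A accept=E A-0->B A-1->A B-0->B B-1->C C-0->B C-1->D D-0->E D-1->A E-0->B E-1->C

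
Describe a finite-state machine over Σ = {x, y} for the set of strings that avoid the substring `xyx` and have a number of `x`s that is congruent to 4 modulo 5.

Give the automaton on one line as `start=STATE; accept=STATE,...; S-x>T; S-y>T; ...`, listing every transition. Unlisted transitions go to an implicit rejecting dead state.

Run two small machines in parallel and take their product. The first has 4 states tracking partial matches of the forbidden pattern `xyx`; the second has 5 states tracking the count of `x`s modulo 5. A product state is a pair (one from each), accepting exactly when both do. Minimizing collapses redundant product states.
          x    y  
>  s0     s1   s0 
   s1     s2   s3 
   s2     s4   s5 
   s3     s6   s7 
   s4     s8   s9 
   s5     s6  s10 
   s6     s6   s6 
   s7     s2   s7 
 * s8    s11  s12 
   s9     s6  s13 
   s10    s4  s10 
   s11    s1  s14 
 * s12    s6  s15 
   s13    s8  s13 
   s14    s6   s0 
 * s15   s11  s15 
(> = start, * = accepting)

start=s0; accept=s8,s12,s15; s0-x>s1; s0-y>s0; s1-x>s2; s1-y>s3; s2-x>s4; s2-y>s5; s3-x>s6; s3-y>s7; s4-x>s8; s4-y>s9; s5-x>s6; s5-y>s10; s6-x>s6; s6-y>s6; s7-x>s2; s7-y>s7; s8-x>s11; s8-y>s12; s9-x>s6; s9-y>s13; s10-x>s4; s10-y>s10; s11-x>s1; s11-y>s14; s12-x>s6; s12-y>s15; s13-x>s8; s13-y>s13; s14-x>s6; s14-y>s0; s15-x>s11; s15-y>s15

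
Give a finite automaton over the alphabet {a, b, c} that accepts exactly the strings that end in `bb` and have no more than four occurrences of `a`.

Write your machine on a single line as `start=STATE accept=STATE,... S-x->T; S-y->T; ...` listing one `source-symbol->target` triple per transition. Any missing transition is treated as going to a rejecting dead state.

start=q0; accept=q5,q8,q11,q14,q16; q0-a->q1; q0-b->q2; q0-c->q0; q1-a->q3; q1-b->q4; q1-c->q1; q2-a->q1; q2-b->q5; q2-c->q0; q3-a->q6; q3-b->q7; q3-c->q3; q4-a->q3; q4-b->q8; q4-c->q1; q5-a->q1; q5-b->q5; q5-c->q0; q6-a->q9; q6-b->q10; q6-c->q6; q7-a->q6; q7-b->q11; q7-c->q3; q8-a->q3; q8-b->q8; q8-c->q1; q9-a->q12; q9-b->q13; q9-c->q9; q10-a->q9; q10-b->q14; q10-c->q6; q11-a->q6; q11-b->q11; q11-c->q3; q12-a->q12; q12-b->q15; q12-c->q12; q13-a->q12; q13-b->q16; q13-c->q9; q14-a->q9; q14-b->q14; q14-c->q6; q15-a->q12; q15-b->q17; q15-c->q12; q16-a->q12; q16-b->q16; q16-c->q9; q17-a->q12; q17-b->q17; q17-c->q12

Handle the two conditions separately and then intersect. The first has 3 states tracking how much of the suffix `bb` has currently been matched; the second has 6 states tracking the count of `a`s, saturating at 5. A product state is a pair (one from each), accepting exactly when both do.
An 18-state machine:
          a    b    c  
>  q0     q1   q2   q0 
   q1     q3   q4   q1 
   q2     q1   q5   q0 
   q3     q6   q7   q3 
   q4     q3   q8   q1 
 * q5     q1   q5   q0 
   q6     q9  q10   q6 
   q7     q6  q11   q3 
 * q8     q3   q8   q1 
   q9    q12  q13   q9 
   q10    q9  q14   q6 
 * q11    q6  q11   q3 
   q12   q12  q15  q12 
   q13   q12  q16   q9 
 * q14    q9  q14   q6 
   q15   q12  q17  q12 
 * q16   q12  q16   q9 
   q17   q12  q17  q12 
(> = start, * = accepting)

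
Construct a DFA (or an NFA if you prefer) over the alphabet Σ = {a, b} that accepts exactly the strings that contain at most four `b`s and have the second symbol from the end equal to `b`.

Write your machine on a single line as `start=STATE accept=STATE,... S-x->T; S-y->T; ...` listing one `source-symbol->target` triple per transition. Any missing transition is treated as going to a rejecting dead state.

Run two small machines in parallel and take their product. The first has 6 states tracking the count of `b`s, saturating at 5; the second has 7 states tracking the last 2 symbols read. A product state is a pair (one from each), accepting exactly when both do. Equivalent product states are then merged.
With 16 states:
          a    b  
>  q0     q0   q1 
   q1     q2   q3 
 * q2     q4   q5 
 * q3     q6   q7 
   q4     q4   q5 
   q5     q6   q7 
 * q6     q8   q9 
 * q7    q10  q11 
   q8     q8   q9 
   q9    q10  q11 
 * q10   q12  q13 
 * q11   q14  q15 
   q12   q12  q13 
   q13   q14  q15 
 * q14   q15  q15 
   q15   q15  q15 
(> = start, * = accepting)

start=q0; accept=q2,q3,q6,q7,q10,q11,q14; q0-a->q0; q0-b->q1; q1-a->q2; q1-b->q3; q2-a->q4; q2-b->q5; q3-a->q6; q3-b->q7; q4-a->q4; q4-b->q5; q5-a->q6; q5-b->q7; q6-a->q8; q6-b->q9; q7-a->q10; q7-b->q11; q8-a->q8; q8-b->q9; q9-a->q10; q9-b->q11; q10-a->q12; q10-b->q13; q11-a->q14; q11-b->q15; q12-a->q12; q12-b->q13; q13-a->q14; q13-b->q15; q14-a->q15; q14-b->q15; q15-a->q15; q15-b->q15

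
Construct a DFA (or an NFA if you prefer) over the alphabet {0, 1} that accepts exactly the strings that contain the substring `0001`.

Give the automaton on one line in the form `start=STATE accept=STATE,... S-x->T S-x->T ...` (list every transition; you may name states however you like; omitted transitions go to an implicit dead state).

start=A accept=E A-0->B A-1->A B-0->C B-1->A C-0->D C-1->A D-0->D D-1->E E-0->E E-1->E

Track how much of `0001` has been matched so far: state A is no progress, E is the absorbing accept state reached once `0001` has occurred. Intermediate states record partial matches; on a mismatch, fall back to the longest reusable overlap.
5 states suffice.
       0  1 
>  A   B  A 
   B   C  A 
   C   D  A 
   D   D  E 
 * E   E  E 
(> = start, * = accepting)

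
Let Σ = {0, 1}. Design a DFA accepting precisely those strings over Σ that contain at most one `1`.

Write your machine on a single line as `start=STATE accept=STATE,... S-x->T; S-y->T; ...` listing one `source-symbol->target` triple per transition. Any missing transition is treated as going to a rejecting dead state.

start=q0; accept=q0,q1; q0-0->q0; q0-1->q1; q1-0->q1; q1-1->q2; q2-0->q2; q2-1->q2

Only the number of `1`s matters, and only up to 2. Make a chain q0 → q1 → q2 advanced by each `1` (with q2 absorbing); every other symbol self-loops. The accepting set is {q0, q1}.
        0   1  
>* q0   q0  q1 
 * q1   q1  q2 
   q2   q2  q2 
(> = start, * = accepting)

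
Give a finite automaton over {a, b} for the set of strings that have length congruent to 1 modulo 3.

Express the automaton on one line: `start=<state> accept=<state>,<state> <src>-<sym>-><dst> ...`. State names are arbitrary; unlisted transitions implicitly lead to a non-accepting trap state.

Count input length modulo 3: every symbol advances one step around the cycle s0 → s1 → s2 → s0. Accept at s1.
        a   b  
>  s0   s1  s1 
 * s1   s2  s2 
   s2   s0  s0 
(> = start, * = accepting)

start=s0 accept=s1 s0-a->s1 s0-b->s1 s1-a->s2 s1-b->s2 s2-a->s0 s2-b->s0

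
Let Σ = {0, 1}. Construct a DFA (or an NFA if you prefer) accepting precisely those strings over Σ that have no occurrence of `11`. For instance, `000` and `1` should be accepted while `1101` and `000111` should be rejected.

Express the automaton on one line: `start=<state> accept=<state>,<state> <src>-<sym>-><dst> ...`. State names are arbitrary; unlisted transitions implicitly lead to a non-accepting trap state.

start=s0 accept=s0,s1 s0-0->s0 s0-1->s1 s1-0->s0 s1-1->s2 s2-0->s2 s2-1->s2

This is the complement of 'contains `11`'. Use the same substring-matching states — s0 through s2 holding how much of `11` has just been matched — but flip the accepting set: everything except the trap s2 accepts.
A 3-state machine:
        0   1  
>* s0   s0  s1 
 * s1   s0  s2 
   s2   s2  s2 
(> = start, * = accepting)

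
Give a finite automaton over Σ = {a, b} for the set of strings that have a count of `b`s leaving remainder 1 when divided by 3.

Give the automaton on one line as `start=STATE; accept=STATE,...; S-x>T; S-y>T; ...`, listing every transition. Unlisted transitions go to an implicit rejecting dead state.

start=q0; accept=q1; q0-a>q0; q0-b>q1; q1-a>q1; q1-b>q2; q2-a>q2; q2-b>q0

The only thing that matters is how many `b`s have appeared, reduced mod 3. Use one state per residue: q0 for 0, …, q2 for 2. Reading `b` moves to the next residue; anything else stays put. q1 is accepting.
With 3 states:
        a   b  
>  q0   q0  q1 
 * q1   q1  q2 
   q2   q2  q0 
(> = start, * = accepting)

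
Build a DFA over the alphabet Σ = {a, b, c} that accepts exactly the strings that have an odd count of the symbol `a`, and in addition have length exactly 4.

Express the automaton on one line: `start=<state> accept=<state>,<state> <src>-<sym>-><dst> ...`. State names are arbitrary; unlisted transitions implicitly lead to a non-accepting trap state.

start=s0 accept=s8 s0-a->s1 s0-b->s2 s0-c->s2 s1-a->s3 s1-b->s4 s1-c->s4 s2-a->s4 s2-b->s3 s2-c->s3 s3-a->s5 s3-b->s6 s3-c->s6 s4-a->s6 s4-b->s5 s4-c->s5 s5-a->s7 s5-b->s8 s5-c->s8 s6-a->s8 s6-b->s7 s6-c->s7 s7-a->s7 s7-b->s7 s7-c->s7 s8-a->s7 s8-b->s7 s8-c->s7

Run two small machines in parallel and take their product. The first has 2 states tracking the count of `a`s modulo 2; the second has 6 states tracking the input length, saturating at 5. A product state is a pair (one from each), accepting exactly when both do. Equivalent product states are then merged.
A 9-state machine:
        a   b   c  
>  s0   s1  s2  s2 
   s1   s3  s4  s4 
   s2   s4  s3  s3 
   s3   s5  s6  s6 
   s4   s6  s5  s5 
   s5   s7  s8  s8 
   s6   s8  s7  s7 
   s7   s7  s7  s7 
 * s8   s7  s7  s7 
(> = start, * = accepting)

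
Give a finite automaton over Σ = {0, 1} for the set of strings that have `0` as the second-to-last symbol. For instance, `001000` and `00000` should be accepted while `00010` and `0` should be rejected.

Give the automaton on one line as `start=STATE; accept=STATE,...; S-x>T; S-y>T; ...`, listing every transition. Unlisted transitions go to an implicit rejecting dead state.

A DFA must remember the last 2 symbols (since which symbol is second-to-last isn't known until the input ends). Use one state per possible window of the last ≤2 symbols; accept from those whose window starts with `0`.
7 states suffice.
        0   1  
>  S0   S1  S2 
   S1   S3  S4 
   S2   S5  S6 
 * S3   S3  S4 
 * S4   S5  S6 
   S5   S3  S4 
   S6   S5  S6 
(> = start, * = accepting)

start=S0; accept=S3,S4; S0-0>S1; S0-1>S2; S1-0>S3; S1-1>S4; S2-0>S5; S2-1>S6; S3-0>S3; S3-1>S4; S4-0>S5; S4-1>S6; S5-0>S3; S5-1>S4; S6-0>S5; S6-1>S6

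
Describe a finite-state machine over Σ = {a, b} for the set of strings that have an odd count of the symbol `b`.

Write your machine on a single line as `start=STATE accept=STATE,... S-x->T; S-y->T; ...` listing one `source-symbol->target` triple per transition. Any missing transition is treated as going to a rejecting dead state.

Keep the running count of `b`s modulo 2: each `b` advances along the cycle q0 → q1 → q0 while other symbols loop. Accept at q1.
2 states suffice.
        a   b  
>  q0   q0  q1 
 * q1   q1  q0 
(> = start, * = accepting)

start=q0; accept=q1; q0-a->q0; q0-b->q1; q1-a->q1; q1-b->q0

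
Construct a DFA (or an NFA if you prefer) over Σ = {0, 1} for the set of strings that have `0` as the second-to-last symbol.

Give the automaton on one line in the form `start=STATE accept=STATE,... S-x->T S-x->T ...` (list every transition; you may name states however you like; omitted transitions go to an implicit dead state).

start=q0 accept=q3,q4 q0-0->q1 q0-1->q2 q1-0->q3 q1-1->q4 q2-0->q5 q2-1->q6 q3-0->q3 q3-1->q4 q4-0->q5 q4-1->q6 q5-0->q3 q5-1->q4 q6-0->q5 q6-1->q6

Because acceptance depends on a position counted from the end, the machine has to buffer the most recent 2 symbols. Make each state the string of the last up-to-2 symbols read; on input `x` shift the window left and append `x`. Accept when the buffered window has length 2 and begins with `0`.
7 states suffice.
        0   1  
>  q0   q1  q2 
   q1   q3  q4 
   q2   q5  q6 
 * q3   q3  q4 
 * q4   q5  q6 
   q5   q3  q4 
   q6   q5  q6 
(> = start, * = accepting)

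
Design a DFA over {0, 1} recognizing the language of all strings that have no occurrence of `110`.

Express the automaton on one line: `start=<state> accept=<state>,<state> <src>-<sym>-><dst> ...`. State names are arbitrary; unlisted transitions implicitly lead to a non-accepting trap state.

start=q0 accept=q0,q1,q2 q0-0->q0 q0-1->q1 q1-0->q0 q1-1->q2 q2-0->q3 q2-1->q2 q3-0->q3 q3-1->q3

This is the complement of 'contains `110`'. Use the same substring-matching states — q0 through q3 holding how much of `110` has just been matched — but flip the accepting set: everything except the trap q3 accepts.
A 4-state machine:
        0   1  
>* q0   q0  q1 
 * q1   q0  q2 
 * q2   q3  q2 
   q3   q3  q3 
(> = start, * = accepting)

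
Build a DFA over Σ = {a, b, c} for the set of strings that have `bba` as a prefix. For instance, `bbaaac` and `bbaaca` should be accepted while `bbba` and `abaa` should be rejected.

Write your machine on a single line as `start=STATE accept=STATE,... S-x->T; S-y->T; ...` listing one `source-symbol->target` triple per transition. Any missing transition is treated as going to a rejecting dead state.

Check the first 3 symbols one by one: q0 through q2 record how many have matched `bba` so far; any wrong symbol goes to the dead state q4. After all 3 match we enter the accepting sink q3.
A 5-state machine:
        a   b   c  
>  q0   q4  q1  q4 
   q1   q4  q2  q4 
   q2   q3  q4  q4 
 * q3   q3  q3  q3 
   q4   q4  q4  q4 
(> = start, * = accepting)

start=q0; accept=q3; q0-a->q4; q0-b->q1; q0-c->q4; q1-a->q4; q1-b->q2; q1-c->q4; q2-a->q3; q2-b->q4; q2-c->q4; q3-a->q3; q3-b->q3; q3-c->q3; q4-a->q4; q4-b->q4; q4-c->q4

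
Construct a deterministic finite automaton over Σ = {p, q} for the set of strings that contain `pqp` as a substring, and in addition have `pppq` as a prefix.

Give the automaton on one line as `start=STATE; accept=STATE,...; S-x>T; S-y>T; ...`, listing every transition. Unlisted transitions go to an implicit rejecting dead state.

Run two small machines in parallel and take their product. One (4 states) tracks whether and how much of `pqp` has been seen; the other (6 states) tracks whether the input so far still matches the prefix `pppq`. Each combined state is a pair, one component from each; accept when both components accept. Equivalent product states are then merged.
With 9 states:
        p   q  
>  S0   S1  S2 
   S1   S3  S2 
   S2   S2  S2 
   S3   S4  S2 
   S4   S2  S5 
   S5   S6  S7 
 * S6   S6  S6 
   S7   S8  S7 
   S8   S8  S5 
(> = start, * = accepting)

start=S0; accept=S6; S0-p>S1; S0-q>S2; S1-p>S3; S1-q>S2; S2-p>S2; S2-q>S2; S3-p>S4; S3-q>S2; S4-p>S2; S4-q>S5; S5-p>S6; S5-q>S7; S6-p>S6; S6-q>S6; S7-p>S8; S7-q>S7; S8-p>S8; S8-q>S5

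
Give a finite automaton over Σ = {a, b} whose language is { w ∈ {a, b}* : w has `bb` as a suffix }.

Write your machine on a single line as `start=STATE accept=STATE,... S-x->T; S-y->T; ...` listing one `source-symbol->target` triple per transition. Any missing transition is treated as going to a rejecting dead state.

Remember how much of `bb` the current input suffix matches. State q0 means no match yet; q1 means the last symbol is `b`; q2 means the last 2 symbols are `bb`. Only q2 accepts. On a mismatch, fall back to the longest proper suffix that is still a prefix of `bb`.
With 3 states:
        a   b  
>  q0   q0  q1 
   q1   q0  q2 
 * q2   q0  q2 
(> = start, * = accepting)

start=q0; accept=q2; q0-a->q0; q0-b->q1; q1-a->q0; q1-b->q2; q2-a->q0; q2-b->q2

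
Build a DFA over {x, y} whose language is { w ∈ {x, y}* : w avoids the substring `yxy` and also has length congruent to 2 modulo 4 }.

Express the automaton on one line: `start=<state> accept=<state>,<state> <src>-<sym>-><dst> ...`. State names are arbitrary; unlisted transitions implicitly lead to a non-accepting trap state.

start=S0 accept=S3,S4,S5 S0-x->S1 S0-y->S2 S1-x->S3 S1-y->S4 S2-x->S5 S2-y->S4 S3-x->S6 S3-y->S7 S4-x->S8 S4-y->S7 S5-x->S6 S5-y->S9 S6-x->S0 S6-y->S10 S7-x->S11 S7-y->S10 S8-x->S0 S8-y->S9 S9-x->S9 S9-y->S9 S10-x->S12 S10-y->S2 S11-x->S1 S11-y->S9 S12-x->S3 S12-y->S9

Build one automaton per condition and run them in lockstep. The first has 4 states tracking partial matches of the forbidden pattern `yxy`; the second has 4 states tracking the input length modulo 4. A product state is a pair (one from each), accepting exactly when both do. Equivalent product states are then merged.
With 13 states:
          x    y  
>  S0     S1   S2 
   S1     S3   S4 
   S2     S5   S4 
 * S3     S6   S7 
 * S4     S8   S7 
 * S5     S6   S9 
   S6     S0  S10 
   S7    S11  S10 
   S8     S0   S9 
   S9     S9   S9 
   S10   S12   S2 
   S11    S1   S9 
   S12    S3   S9 
(> = start, * = accepting)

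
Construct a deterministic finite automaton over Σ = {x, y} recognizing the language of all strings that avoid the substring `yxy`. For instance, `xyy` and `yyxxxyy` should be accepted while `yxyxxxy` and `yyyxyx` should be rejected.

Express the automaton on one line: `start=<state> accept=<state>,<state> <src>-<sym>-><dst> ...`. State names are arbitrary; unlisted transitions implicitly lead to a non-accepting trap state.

This is the complement of 'contains `yxy`'. Use the same substring-matching states — q0 through q3 holding how much of `yxy` has just been matched — but flip the accepting set: everything except the trap q3 accepts.
A 4-state machine:
        x   y  
>* q0   q0  q1 
 * q1   q2  q1 
 * q2   q0  q3 
   q3   q3  q3 
(> = start, * = accepting)

start=q0 accept=q0,q1,q2 q0-x->q0 q0-y->q1 q1-x->q2 q1-y->q1 q2-x->q0 q2-y->q3 q3-x->q3 q3-y->q3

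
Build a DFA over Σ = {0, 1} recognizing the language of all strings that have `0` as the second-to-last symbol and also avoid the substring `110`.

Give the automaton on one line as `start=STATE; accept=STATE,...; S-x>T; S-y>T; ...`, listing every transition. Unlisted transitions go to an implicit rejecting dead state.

Run two small machines in parallel and take their product. One (7 states) tracks the last 2 symbols read; the other (4 states) tracks partial matches of the forbidden pattern `110`. Each combined state is a pair, one component from each; accept when both components accept. Equivalent product states are then merged.
A 6-state machine:
        0   1  
>  q0   q1  q2 
   q1   q3  q4 
   q2   q1  q5 
 * q3   q3  q4 
 * q4   q1  q5 
   q5   q5  q5 
(> = start, * = accepting)

start=q0; accept=q3,q4; q0-0>q1; q0-1>q2; q1-0>q3; q1-1>q4; q2-0>q1; q2-1>q5; q3-0>q3; q3-1>q4; q4-0>q1; q4-1>q5; q5-0>q5; q5-1>q5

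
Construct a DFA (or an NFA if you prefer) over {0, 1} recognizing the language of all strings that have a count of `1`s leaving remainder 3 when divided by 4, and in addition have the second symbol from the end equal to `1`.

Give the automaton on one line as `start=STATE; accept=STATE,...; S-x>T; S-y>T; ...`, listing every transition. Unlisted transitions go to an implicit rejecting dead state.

start=A; accept=E,G; A-0>A; A-1>B; B-0>B; B-1>C; C-0>D; C-1>E; D-0>D; D-1>F; E-0>G; E-1>A; F-0>G; F-1>A; G-0>H; G-1>A; H-0>H; H-1>A

Handle the two conditions separately and then intersect. The first has 4 states tracking the count of `1`s modulo 4; the second has 7 states tracking the last 2 symbols read. A product state is a pair (one from each), accepting exactly when both do. Equivalent product states are then merged.
       0  1 
>  A   A  B 
   B   B  C 
   C   D  E 
   D   D  F 
 * E   G  A 
   F   G  A 
 * G   H  A 
   H   H  A 
(> = start, * = accepting)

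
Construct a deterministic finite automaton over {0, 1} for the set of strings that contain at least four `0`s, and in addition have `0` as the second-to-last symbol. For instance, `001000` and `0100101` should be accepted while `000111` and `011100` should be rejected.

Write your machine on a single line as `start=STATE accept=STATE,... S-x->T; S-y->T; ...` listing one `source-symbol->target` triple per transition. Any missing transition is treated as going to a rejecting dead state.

start=q0; accept=q4,q6; q0-0->q1; q0-1->q0; q1-0->q2; q1-1->q1; q2-0->q3; q2-1->q2; q3-0->q4; q3-1->q5; q4-0->q4; q4-1->q6; q5-0->q7; q5-1->q5; q6-0->q7; q6-1->q5; q7-0->q4; q7-1->q6

Build one automaton per condition and run them in lockstep. One (6 states) tracks the count of `0`s, saturating at 5; the other (7 states) tracks the last 2 symbols read. Each combined state is a pair, one component from each; accept when both components accept. Minimizing collapses redundant product states.
An 8-state machine:
        0   1  
>  q0   q1  q0 
   q1   q2  q1 
   q2   q3  q2 
   q3   q4  q5 
 * q4   q4  q6 
   q5   q7  q5 
 * q6   q7  q5 
   q7   q4  q6 
(> = start, * = accepting)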